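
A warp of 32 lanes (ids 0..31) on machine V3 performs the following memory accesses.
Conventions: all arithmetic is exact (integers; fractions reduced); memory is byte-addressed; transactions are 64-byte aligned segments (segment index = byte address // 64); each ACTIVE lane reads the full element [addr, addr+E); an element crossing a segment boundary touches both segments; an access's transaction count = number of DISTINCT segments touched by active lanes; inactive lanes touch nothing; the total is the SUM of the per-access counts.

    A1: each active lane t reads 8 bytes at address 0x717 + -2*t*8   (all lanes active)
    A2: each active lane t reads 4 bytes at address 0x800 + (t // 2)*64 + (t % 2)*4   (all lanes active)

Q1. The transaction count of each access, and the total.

A1: 9 transactions
A2: 16 transactions

Answer: 9,16; total 25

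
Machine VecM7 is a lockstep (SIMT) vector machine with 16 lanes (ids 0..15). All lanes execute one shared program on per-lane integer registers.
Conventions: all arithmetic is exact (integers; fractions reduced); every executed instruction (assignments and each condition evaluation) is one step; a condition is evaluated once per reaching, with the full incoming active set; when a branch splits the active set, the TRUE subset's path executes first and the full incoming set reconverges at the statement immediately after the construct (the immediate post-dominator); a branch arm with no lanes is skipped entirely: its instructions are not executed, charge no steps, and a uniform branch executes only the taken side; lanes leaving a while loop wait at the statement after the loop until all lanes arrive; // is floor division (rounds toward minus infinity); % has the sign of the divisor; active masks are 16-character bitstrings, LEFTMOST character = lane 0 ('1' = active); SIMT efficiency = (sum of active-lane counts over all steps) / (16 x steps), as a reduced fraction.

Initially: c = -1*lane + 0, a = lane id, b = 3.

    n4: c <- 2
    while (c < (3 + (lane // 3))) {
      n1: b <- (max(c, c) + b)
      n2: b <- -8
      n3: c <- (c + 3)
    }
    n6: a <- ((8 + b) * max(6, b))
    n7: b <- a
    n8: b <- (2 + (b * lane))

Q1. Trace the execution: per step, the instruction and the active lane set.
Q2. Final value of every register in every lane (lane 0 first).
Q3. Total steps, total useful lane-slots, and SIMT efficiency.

step 0: c <- 2                       1111111111111111
step 1: eval (c < (3 + (lane // 3))) 1111111111111111
step 2: b <- (max(c, c) + b)         1111111111111111
step 3: b <- -8                      1111111111111111
step 4: c <- (c + 3)                 1111111111111111
step 5: eval (c < (3 + (lane // 3))) 1111111111111111
step 6: b <- (max(c, c) + b)         0000000001111111
step 7: b <- -8                      0000000001111111
step 8: c <- (c + 3)                 0000000001111111
step 9: eval (c < (3 + (lane // 3))) 0000000001111111
step 10: a <- ((8 + b) * max(6, b))   1111111111111111
step 11: b <- a                       1111111111111111
step 12: b <- (2 + (b * lane))        1111111111111111

Answer: 13 steps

c: 5,5,5,5,5,5,5,5,5,8,8,8,8,8,8,8
a: 0,0,0,0,0,0,0,0,0,0,0,0,0,0,0,0
b: 2,2,2,2,2,2,2,2,2,2,2,2,2,2,2,2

steps = 13; useful = 172; efficiency = 172/208 = 43/52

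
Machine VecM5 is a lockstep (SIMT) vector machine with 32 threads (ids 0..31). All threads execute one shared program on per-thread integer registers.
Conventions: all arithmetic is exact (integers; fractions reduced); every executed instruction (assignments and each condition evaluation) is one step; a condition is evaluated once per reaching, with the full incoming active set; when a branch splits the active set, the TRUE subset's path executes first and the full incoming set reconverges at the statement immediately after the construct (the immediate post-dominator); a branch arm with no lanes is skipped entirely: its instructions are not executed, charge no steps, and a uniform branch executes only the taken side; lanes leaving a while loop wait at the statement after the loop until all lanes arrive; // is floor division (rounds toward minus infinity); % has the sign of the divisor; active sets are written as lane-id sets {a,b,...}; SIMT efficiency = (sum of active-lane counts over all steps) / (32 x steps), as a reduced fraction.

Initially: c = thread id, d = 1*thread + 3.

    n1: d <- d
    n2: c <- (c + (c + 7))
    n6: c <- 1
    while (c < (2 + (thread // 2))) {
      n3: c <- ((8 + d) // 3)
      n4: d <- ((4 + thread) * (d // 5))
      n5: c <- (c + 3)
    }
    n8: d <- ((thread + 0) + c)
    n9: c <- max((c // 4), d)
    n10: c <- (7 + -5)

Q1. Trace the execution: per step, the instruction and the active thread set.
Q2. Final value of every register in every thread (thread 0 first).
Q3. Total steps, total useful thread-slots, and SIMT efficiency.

step 0: d <- d                       {0,1,2,3,4,5,6,7,8,9,10,11,12,13,14,15,16,17,18,19,20,21,22,23,24,25,26,27,28,29,30,31}
step 1: c <- (c + (c + 7))           {0,1,2,3,4,5,6,7,8,9,10,11,12,13,14,15,16,17,18,19,20,21,22,23,24,25,26,27,28,29,30,31}
step 2: c <- 1                       {0,1,2,3,4,5,6,7,8,9,10,11,12,13,14,15,16,17,18,19,20,21,22,23,24,25,26,27,28,29,30,31}
step 3: eval (c < (2 + (thread // 2))) {0,1,2,3,4,5,6,7,8,9,10,11,12,13,14,15,16,17,18,19,20,21,22,23,24,25,26,27,28,29,30,31}
step 4: c <- ((8 + d) // 3)          {0,1,2,3,4,5,6,7,8,9,10,11,12,13,14,15,16,17,18,19,20,21,22,23,24,25,26,27,28,29,30,31}
step 5: d <- ((4 + thread) * (d // 5)) {0,1,2,3,4,5,6,7,8,9,10,11,12,13,14,15,16,17,18,19,20,21,22,23,24,25,26,27,28,29,30,31}
step 6: c <- (c + 3)                 {0,1,2,3,4,5,6,7,8,9,10,11,12,13,14,15,16,17,18,19,20,21,22,23,24,25,26,27,28,29,30,31}
step 7: eval (c < (2 + (thread // 2))) {0,1,2,3,4,5,6,7,8,9,10,11,12,13,14,15,16,17,18,19,20,21,22,23,24,25,26,27,28,29,30,31}
step 8: c <- ((8 + d) // 3)          {30}
step 9: d <- ((4 + thread) * (d // 5)) {30}
step 10: c <- (c + 3)                 {30}
step 11: eval (c < (2 + (thread // 2))) {30}
step 12: d <- ((thread + 0) + c)      {0,1,2,3,4,5,6,7,8,9,10,11,12,13,14,15,16,17,18,19,20,21,22,23,24,25,26,27,28,29,30,31}
step 13: c <- max((c // 4), d)        {0,1,2,3,4,5,6,7,8,9,10,11,12,13,14,15,16,17,18,19,20,21,22,23,24,25,26,27,28,29,30,31}
step 14: c <- (7 + -5)                {0,1,2,3,4,5,6,7,8,9,10,11,12,13,14,15,16,17,18,19,20,21,22,23,24,25,26,27,28,29,30,31}

Answer: 15 steps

c: 2,2,2,2,2,2,2,2,2,2,2,2,2,2,2,2,2,2,2,2,2,2,2,2,2,2,2,2,2,2,2,2
d: 6,8,9,10,12,13,14,16,17,18,20,21,22,24,25,26,28,29,30,32,33,34,36,37,38,40,41,42,44,45,103,48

steps = 15; useful = 356; efficiency = 356/480 = 89/120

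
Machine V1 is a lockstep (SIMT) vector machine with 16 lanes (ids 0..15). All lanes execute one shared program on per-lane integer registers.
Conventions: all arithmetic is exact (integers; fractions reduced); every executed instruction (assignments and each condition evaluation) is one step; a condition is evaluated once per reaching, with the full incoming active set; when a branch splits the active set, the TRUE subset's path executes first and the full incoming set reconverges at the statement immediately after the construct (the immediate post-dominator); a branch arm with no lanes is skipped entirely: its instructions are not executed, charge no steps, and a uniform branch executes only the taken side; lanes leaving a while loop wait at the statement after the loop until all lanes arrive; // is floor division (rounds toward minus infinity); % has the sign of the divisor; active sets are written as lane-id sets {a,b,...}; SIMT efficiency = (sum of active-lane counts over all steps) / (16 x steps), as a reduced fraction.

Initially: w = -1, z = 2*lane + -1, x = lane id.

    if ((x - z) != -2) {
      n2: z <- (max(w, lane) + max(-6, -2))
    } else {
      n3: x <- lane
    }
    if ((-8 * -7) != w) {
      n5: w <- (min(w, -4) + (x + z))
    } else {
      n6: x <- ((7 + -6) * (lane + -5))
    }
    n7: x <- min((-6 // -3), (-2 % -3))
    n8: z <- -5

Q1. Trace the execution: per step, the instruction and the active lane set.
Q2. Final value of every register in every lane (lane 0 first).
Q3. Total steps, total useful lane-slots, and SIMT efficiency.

step 0: eval ((x - z) != -2)         {0,1,2,3,4,5,6,7,8,9,10,11,12,13,14,15}
step 1: z <- (max(w, lane) + max(-6, -2)) {0,1,2,4,5,6,7,8,9,10,11,12,13,14,15}
step 2: x <- lane                    {3}
step 3: eval ((-8 * -7) != w)        {0,1,2,3,4,5,6,7,8,9,10,11,12,13,14,15}
step 4: w <- (min(w, -4) + (x + z))  {0,1,2,3,4,5,6,7,8,9,10,11,12,13,14,15}
step 5: x <- min((-6 // -3), (-2 % -3)) {0,1,2,3,4,5,6,7,8,9,10,11,12,13,14,15}
step 6: z <- -5                      {0,1,2,3,4,5,6,7,8,9,10,11,12,13,14,15}

Answer: 7 steps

w: -6,-4,-2,4,2,4,6,8,10,12,14,16,18,20,22,24
z: -5,-5,-5,-5,-5,-5,-5,-5,-5,-5,-5,-5,-5,-5,-5,-5
x: -2,-2,-2,-2,-2,-2,-2,-2,-2,-2,-2,-2,-2,-2,-2,-2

steps = 7; useful = 96; efficiency = 96/112 = 6/7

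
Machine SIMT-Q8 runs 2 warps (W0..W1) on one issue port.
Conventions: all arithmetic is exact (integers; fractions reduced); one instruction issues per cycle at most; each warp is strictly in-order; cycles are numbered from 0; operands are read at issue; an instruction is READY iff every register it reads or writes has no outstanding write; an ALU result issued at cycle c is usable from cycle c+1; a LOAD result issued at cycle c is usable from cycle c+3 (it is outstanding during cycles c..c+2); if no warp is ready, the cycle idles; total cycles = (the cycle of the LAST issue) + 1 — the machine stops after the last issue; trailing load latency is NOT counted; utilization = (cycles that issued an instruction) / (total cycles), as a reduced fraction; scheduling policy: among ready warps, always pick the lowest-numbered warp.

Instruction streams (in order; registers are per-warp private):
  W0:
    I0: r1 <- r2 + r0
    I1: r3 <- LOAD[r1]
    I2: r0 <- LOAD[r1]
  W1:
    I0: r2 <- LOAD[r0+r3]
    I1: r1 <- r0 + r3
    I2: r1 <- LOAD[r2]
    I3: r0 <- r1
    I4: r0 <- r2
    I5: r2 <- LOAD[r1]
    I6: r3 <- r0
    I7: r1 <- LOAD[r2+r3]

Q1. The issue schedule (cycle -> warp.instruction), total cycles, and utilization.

cycle 0: W0.I0
cycle 1: W0.I1
cycle 2: W0.I2
cycle 3: W1.I0
cycle 4: W1.I1
cycle 5: idle
cycle 6: W1.I2
cycle 7: idle
cycle 8: idle
cycle 9: W1.I3
cycle 10: W1.I4
cycle 11: W1.I5
cycle 12: W1.I6
cycle 13: idle
cycle 14: W1.I7

Answer: 15 cycles, utilization 11/15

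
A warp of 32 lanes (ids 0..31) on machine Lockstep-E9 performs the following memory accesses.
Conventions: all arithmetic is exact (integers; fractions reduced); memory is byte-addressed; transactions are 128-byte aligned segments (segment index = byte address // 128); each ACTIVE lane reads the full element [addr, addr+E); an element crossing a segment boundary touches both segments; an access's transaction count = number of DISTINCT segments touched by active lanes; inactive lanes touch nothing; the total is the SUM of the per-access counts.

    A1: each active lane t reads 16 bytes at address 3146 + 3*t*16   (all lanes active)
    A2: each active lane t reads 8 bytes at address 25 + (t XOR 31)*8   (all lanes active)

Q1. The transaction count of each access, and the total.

A1: 13 transactions
A2: 3 transactions

Answer: 13,3; total 16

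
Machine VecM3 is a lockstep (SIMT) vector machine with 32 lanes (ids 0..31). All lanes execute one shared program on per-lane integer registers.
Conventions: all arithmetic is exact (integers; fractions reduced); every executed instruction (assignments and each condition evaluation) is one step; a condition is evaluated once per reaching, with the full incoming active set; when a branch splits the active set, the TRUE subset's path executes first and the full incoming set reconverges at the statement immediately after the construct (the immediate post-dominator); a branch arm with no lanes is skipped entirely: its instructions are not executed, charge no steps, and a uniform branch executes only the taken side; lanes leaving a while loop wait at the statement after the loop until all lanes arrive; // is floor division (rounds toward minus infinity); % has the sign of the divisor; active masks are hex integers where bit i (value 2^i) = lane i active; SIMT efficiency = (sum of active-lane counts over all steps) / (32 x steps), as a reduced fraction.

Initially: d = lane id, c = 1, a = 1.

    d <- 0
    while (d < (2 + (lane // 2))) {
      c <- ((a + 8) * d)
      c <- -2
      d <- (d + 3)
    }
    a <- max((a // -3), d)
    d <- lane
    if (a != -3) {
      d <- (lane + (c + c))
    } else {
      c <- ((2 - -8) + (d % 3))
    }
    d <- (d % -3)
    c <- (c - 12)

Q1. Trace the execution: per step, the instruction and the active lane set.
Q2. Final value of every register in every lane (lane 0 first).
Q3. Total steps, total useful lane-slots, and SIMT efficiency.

step 0: d <- 0                       0xffffffff
step 1: eval (d < (2 + (lane // 2))) 0xffffffff
step 2: c <- ((a + 8) * d)           0xffffffff
step 3: c <- -2                      0xffffffff
step 4: d <- (d + 3)                 0xffffffff
step 5: eval (d < (2 + (lane // 2))) 0xffffffff
step 6: c <- ((a + 8) * d)           0xfffffff0
step 7: c <- -2                      0xfffffff0
step 8: d <- (d + 3)                 0xfffffff0
step 9: eval (d < (2 + (lane // 2))) 0xfffffff0
step 10: c <- ((a + 8) * d)           0xfffffc00
step 11: c <- -2                      0xfffffc00
step 12: d <- (d + 3)                 0xfffffc00
step 13: eval (d < (2 + (lane // 2))) 0xfffffc00
step 14: c <- ((a + 8) * d)           0xffff0000
step 15: c <- -2                      0xffff0000
step 16: d <- (d + 3)                 0xffff0000
step 17: eval (d < (2 + (lane // 2))) 0xffff0000
step 18: c <- ((a + 8) * d)           0xffc00000
step 19: c <- -2                      0xffc00000
step 20: d <- (d + 3)                 0xffc00000
step 21: eval (d < (2 + (lane // 2))) 0xffc00000
step 22: c <- ((a + 8) * d)           0xf0000000
step 23: c <- -2                      0xf0000000
step 24: d <- (d + 3)                 0xf0000000
step 25: eval (d < (2 + (lane // 2))) 0xf0000000
step 26: a <- max((a // -3), d)       0xffffffff
step 27: d <- lane                    0xffffffff
step 28: eval (a != -3)               0xffffffff
step 29: d <- (lane + (c + c))        0xffffffff
step 30: d <- (d % -3)                0xffffffff
step 31: c <- (c - 12)                0xffffffff

Answer: 32 steps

d: -1,0,-2,-1,0,-2,-1,0,-2,-1,0,-2,-1,0,-2,-1,0,-2,-1,0,-2,-1,0,-2,-1,0,-2,-1,0,-2,-1,0
c: -14,-14,-14,-14,-14,-14,-14,-14,-14,-14,-14,-14,-14,-14,-14,-14,-14,-14,-14,-14,-14,-14,-14,-14,-14,-14,-14,-14,-14,-14,-14,-14
a: 3,3,3,3,6,6,6,6,6,6,9,9,9,9,9,9,12,12,12,12,12,12,15,15,15,15,15,15,18,18,18,18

steps = 32; useful = 704; efficiency = 704/1024 = 11/16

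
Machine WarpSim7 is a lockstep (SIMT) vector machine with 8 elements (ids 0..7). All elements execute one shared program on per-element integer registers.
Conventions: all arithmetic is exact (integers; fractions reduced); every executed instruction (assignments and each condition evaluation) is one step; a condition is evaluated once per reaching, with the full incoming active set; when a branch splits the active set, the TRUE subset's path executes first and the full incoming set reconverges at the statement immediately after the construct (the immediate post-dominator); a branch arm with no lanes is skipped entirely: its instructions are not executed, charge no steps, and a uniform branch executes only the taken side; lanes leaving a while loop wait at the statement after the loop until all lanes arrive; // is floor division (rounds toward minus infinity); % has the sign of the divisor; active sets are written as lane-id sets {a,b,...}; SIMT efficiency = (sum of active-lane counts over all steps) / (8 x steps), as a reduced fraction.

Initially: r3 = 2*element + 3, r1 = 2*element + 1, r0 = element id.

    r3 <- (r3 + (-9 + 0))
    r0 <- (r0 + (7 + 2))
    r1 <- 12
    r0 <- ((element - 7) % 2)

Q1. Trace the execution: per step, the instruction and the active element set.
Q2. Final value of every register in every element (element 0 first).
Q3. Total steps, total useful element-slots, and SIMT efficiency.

step 0: r3 <- (r3 + (-9 + 0))        {0,1,2,3,4,5,6,7}
step 1: r0 <- (r0 + (7 + 2))         {0,1,2,3,4,5,6,7}
step 2: r1 <- 12                     {0,1,2,3,4,5,6,7}
step 3: r0 <- ((element - 7) % 2)    {0,1,2,3,4,5,6,7}

Answer: 4 steps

r3: -6,-4,-2,0,2,4,6,8
r1: 12,12,12,12,12,12,12,12
r0: 1,0,1,0,1,0,1,0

steps = 4; useful = 32; efficiency = 32/32 = 1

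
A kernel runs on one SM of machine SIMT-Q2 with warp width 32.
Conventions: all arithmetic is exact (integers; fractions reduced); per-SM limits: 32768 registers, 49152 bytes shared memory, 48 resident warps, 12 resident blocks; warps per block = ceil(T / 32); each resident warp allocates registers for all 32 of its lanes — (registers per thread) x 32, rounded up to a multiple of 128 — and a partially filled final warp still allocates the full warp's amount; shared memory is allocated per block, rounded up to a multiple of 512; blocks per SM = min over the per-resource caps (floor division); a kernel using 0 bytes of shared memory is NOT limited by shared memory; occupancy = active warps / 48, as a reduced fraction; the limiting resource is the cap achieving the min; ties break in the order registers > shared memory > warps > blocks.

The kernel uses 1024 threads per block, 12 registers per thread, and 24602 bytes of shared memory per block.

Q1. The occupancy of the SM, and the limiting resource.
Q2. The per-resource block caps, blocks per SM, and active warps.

Answer: occupancy 2/3, limited by shared memory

registers: 2 blocks
shared memory: 1 block
warps: 1 block
blocks: 12 blocks

Answer: 1 block, 32 active warps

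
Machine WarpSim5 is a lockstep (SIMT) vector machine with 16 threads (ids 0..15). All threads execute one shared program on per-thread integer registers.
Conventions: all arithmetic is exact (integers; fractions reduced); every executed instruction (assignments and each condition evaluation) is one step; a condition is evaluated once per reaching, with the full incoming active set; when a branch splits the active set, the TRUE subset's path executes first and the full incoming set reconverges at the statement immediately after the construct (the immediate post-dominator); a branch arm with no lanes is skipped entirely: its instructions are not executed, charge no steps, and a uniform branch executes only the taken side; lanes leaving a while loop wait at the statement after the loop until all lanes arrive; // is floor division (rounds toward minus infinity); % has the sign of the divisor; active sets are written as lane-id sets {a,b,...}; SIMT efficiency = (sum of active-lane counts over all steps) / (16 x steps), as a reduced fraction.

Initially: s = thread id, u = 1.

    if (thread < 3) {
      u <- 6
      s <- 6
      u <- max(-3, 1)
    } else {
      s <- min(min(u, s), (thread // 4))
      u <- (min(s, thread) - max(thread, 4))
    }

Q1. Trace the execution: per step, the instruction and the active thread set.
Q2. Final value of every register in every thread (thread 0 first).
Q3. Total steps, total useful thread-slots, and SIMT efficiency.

step 0: eval (thread < 3)            {0,1,2,3,4,5,6,7,8,9,10,11,12,13,14,15}
step 1: u <- 6                       {0,1,2}
step 2: s <- 6                       {0,1,2}
step 3: u <- max(-3, 1)              {0,1,2}
step 4: s <- min(min(u, s), (thread // 4)) {3,4,5,6,7,8,9,10,11,12,13,14,15}
step 5: u <- (min(s, thread) - max(thread, 4)) {3,4,5,6,7,8,9,10,11,12,13,14,15}

Answer: 6 steps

s: 6,6,6,0,1,1,1,1,1,1,1,1,1,1,1,1
u: 1,1,1,-4,-3,-4,-5,-6,-7,-8,-9,-10,-11,-12,-13,-14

steps = 6; useful = 51; efficiency = 51/96 = 17/32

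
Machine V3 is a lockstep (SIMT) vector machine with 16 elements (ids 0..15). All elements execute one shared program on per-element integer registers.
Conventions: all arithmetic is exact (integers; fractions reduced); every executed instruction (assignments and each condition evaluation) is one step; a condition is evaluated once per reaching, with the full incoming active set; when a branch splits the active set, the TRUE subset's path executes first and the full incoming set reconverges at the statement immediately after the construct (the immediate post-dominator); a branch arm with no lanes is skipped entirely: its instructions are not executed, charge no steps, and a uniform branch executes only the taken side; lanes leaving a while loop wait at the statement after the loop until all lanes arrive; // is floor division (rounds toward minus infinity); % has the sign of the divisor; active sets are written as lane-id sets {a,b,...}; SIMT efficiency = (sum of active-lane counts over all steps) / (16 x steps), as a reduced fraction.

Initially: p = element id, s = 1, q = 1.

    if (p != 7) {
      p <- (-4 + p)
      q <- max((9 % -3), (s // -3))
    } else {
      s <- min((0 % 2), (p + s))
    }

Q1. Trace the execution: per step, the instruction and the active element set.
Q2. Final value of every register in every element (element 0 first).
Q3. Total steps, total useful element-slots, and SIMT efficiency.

step 0: eval (p != 7)                {0,1,2,3,4,5,6,7,8,9,10,11,12,13,14,15}
step 1: p <- (-4 + p)                {0,1,2,3,4,5,6,8,9,10,11,12,13,14,15}
step 2: q <- max((9 % -3), (s // -3)) {0,1,2,3,4,5,6,8,9,10,11,12,13,14,15}
step 3: s <- min((0 % 2), (p + s))   {7}

Answer: 4 steps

p: -4,-3,-2,-1,0,1,2,7,4,5,6,7,8,9,10,11
s: 1,1,1,1,1,1,1,0,1,1,1,1,1,1,1,1
q: 0,0,0,0,0,0,0,1,0,0,0,0,0,0,0,0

steps = 4; useful = 47; efficiency = 47/64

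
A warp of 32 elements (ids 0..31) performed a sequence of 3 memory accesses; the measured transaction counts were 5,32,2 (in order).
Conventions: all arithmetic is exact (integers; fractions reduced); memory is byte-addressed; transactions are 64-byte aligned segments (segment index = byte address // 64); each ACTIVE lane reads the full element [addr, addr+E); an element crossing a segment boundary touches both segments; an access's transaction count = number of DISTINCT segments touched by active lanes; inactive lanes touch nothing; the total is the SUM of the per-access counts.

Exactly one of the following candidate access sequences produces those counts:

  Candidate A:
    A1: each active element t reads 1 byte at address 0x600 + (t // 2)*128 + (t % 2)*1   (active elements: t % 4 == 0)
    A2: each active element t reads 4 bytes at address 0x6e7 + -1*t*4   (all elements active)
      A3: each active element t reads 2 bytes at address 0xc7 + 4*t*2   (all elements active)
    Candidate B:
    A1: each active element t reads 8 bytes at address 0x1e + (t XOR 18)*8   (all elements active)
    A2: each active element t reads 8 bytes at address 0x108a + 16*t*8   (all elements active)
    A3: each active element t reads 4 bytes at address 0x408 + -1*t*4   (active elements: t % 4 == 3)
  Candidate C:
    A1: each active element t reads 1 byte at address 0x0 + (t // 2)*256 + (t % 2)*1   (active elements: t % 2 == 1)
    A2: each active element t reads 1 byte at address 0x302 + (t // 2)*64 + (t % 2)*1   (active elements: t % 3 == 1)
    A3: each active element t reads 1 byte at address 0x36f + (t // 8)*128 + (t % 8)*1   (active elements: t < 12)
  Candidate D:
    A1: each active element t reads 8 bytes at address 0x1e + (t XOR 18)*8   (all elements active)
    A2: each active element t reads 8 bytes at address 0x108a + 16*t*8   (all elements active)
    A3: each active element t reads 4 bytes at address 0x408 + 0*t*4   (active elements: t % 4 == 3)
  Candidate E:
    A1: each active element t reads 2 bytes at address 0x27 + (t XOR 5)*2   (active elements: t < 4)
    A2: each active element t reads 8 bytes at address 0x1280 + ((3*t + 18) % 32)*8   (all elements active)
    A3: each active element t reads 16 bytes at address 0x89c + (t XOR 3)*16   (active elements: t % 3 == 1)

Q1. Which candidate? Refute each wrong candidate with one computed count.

A: A1 gives 8 transactions, not 5
C: A1 gives 16 transactions, not 5
D: A3 gives 1 transaction, not 2
E: A1 gives 1 transaction, not 5
B: all counts match (5,32,2)

Answer: B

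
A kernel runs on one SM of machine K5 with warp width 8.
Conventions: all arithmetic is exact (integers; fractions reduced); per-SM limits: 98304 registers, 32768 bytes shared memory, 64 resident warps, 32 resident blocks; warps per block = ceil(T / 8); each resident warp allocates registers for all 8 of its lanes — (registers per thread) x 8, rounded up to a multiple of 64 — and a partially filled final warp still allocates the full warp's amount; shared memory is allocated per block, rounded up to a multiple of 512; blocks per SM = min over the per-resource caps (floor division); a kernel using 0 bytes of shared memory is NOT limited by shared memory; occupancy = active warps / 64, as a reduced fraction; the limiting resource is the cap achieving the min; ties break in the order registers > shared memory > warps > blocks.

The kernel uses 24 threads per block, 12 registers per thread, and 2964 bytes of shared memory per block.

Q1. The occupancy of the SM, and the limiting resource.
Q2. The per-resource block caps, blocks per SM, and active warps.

Answer: occupancy 15/32, limited by shared memory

registers: 256 blocks
shared memory: 10 blocks
warps: 21 blocks
blocks: 32 blocks

Answer: 10 blocks, 30 active warps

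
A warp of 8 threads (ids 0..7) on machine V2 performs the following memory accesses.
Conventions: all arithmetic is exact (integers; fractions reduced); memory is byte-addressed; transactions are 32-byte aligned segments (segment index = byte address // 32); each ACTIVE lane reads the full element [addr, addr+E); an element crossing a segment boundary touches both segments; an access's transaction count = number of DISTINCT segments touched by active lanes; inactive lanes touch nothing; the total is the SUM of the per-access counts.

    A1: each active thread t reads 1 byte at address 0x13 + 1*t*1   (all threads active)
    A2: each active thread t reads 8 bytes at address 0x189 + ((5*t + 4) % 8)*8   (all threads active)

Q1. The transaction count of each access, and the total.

A1: 1 transaction
A2: 3 transactions

Answer: 1,3; total 4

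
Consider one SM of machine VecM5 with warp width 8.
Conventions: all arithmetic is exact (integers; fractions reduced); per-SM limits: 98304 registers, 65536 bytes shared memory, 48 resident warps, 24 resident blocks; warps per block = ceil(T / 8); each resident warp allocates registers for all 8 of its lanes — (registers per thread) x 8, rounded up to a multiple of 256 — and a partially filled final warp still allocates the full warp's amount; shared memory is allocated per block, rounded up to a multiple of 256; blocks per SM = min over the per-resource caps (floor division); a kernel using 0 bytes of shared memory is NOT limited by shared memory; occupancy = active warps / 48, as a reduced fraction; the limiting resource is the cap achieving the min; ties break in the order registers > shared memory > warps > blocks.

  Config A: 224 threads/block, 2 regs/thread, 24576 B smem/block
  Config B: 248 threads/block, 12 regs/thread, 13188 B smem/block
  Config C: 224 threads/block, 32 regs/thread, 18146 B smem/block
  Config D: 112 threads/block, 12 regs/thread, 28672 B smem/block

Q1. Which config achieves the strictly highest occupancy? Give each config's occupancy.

occupancies: A 7/12, B 31/48, C 7/12, D 7/12

Answer: B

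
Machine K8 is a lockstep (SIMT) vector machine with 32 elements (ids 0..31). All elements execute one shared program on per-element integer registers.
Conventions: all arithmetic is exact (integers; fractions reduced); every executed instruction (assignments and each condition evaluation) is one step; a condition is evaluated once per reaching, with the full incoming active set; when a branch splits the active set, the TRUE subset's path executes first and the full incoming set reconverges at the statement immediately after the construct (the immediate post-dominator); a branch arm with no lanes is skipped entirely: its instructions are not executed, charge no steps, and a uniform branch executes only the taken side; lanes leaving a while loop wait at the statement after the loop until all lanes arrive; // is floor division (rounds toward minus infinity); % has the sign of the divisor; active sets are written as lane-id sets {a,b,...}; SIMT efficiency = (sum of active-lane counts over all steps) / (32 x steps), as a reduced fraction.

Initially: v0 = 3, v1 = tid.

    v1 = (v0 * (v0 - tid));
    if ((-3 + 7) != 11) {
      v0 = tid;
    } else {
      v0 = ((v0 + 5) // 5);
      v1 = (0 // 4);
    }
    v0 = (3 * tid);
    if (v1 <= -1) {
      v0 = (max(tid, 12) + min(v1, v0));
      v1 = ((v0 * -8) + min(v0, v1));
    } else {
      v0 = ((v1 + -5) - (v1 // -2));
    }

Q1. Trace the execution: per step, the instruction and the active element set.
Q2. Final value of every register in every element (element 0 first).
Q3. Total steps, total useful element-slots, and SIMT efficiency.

step 0: v1 <- (v0 * (v0 - tid))      {0,1,2,3,4,5,6,7,8,9,10,11,12,13,14,15,16,17,18,19,20,21,22,23,24,25,26,27,28,29,30,31}
step 1: eval ((-3 + 7) != 11)        {0,1,2,3,4,5,6,7,8,9,10,11,12,13,14,15,16,17,18,19,20,21,22,23,24,25,26,27,28,29,30,31}
step 2: v0 <- tid                    {0,1,2,3,4,5,6,7,8,9,10,11,12,13,14,15,16,17,18,19,20,21,22,23,24,25,26,27,28,29,30,31}
step 3: v0 <- (3 * tid)              {0,1,2,3,4,5,6,7,8,9,10,11,12,13,14,15,16,17,18,19,20,21,22,23,24,25,26,27,28,29,30,31}
step 4: eval (v1 <= -1)              {0,1,2,3,4,5,6,7,8,9,10,11,12,13,14,15,16,17,18,19,20,21,22,23,24,25,26,27,28,29,30,31}
step 5: v0 <- (max(tid, 12) + min(v1, v0)) {4,5,6,7,8,9,10,11,12,13,14,15,16,17,18,19,20,21,22,23,24,25,26,27,28,29,30,31}
step 6: v1 <- ((v0 * -8) + min(v0, v1)) {4,5,6,7,8,9,10,11,12,13,14,15,16,17,18,19,20,21,22,23,24,25,26,27,28,29,30,31}
step 7: v0 <- ((v1 + -5) - (v1 // -2)) {0,1,2,3}

Answer: 8 steps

v0: 9,4,0,-5,9,6,3,0,-3,-6,-9,-12,-15,-17,-19,-21,-23,-25,-27,-29,-31,-33,-35,-37,-39,-41,-43,-45,-47,-49,-51,-53
v1: 9,6,3,0,-75,-54,-33,-12,9,30,51,72,93,106,119,132,145,158,171,184,197,210,223,236,249,262,275,288,301,314,327,340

steps = 8; useful = 220; efficiency = 220/256 = 55/64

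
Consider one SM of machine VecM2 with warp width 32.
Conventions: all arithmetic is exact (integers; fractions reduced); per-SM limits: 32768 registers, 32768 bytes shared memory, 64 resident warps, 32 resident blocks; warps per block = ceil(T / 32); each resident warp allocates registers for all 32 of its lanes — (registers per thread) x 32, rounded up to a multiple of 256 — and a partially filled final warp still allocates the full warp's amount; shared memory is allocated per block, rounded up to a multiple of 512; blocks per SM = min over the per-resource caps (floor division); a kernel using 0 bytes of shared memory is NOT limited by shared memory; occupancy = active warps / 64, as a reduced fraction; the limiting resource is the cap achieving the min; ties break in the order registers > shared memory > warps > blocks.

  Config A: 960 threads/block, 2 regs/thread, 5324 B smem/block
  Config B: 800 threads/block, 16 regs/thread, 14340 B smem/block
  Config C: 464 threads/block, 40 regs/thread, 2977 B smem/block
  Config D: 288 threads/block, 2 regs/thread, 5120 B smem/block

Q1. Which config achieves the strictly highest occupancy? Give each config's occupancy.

occupancies: A 15/16, B 25/32, C 15/64, D 27/32

Answer: A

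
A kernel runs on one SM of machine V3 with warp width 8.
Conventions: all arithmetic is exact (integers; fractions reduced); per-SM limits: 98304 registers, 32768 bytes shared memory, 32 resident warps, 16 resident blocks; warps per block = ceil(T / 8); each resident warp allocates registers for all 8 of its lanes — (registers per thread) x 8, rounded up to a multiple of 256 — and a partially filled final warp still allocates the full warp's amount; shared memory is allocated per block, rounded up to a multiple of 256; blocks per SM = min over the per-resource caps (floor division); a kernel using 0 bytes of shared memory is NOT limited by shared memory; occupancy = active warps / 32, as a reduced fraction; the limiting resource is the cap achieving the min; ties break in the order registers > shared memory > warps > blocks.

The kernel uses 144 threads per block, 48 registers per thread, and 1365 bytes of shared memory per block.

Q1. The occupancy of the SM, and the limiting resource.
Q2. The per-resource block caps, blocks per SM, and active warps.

Answer: occupancy 9/16, limited by warps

registers: 10 blocks
shared memory: 21 blocks
warps: 1 block
blocks: 16 blocks

Answer: 1 block, 18 active warps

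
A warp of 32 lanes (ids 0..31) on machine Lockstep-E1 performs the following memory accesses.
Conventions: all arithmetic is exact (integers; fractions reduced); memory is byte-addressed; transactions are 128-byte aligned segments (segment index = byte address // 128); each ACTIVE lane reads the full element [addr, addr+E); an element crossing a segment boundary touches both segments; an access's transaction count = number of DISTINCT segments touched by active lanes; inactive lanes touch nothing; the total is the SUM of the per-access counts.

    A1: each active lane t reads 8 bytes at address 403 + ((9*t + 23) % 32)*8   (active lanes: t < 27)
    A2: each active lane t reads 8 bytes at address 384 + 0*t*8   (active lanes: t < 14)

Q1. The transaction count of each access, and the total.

A1: 3 transactions
A2: 1 transaction

Answer: 3,1; total 4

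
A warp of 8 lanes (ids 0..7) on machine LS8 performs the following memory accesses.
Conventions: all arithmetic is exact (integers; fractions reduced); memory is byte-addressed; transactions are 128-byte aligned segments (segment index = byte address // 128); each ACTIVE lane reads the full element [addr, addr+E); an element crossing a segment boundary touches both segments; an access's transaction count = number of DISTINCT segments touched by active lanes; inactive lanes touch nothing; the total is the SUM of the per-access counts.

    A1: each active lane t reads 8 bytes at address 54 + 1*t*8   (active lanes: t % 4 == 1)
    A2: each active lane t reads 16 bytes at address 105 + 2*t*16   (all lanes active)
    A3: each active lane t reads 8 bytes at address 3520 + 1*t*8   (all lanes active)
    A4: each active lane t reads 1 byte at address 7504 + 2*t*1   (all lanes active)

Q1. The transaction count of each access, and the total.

A1: 1 transaction
A2: 3 transactions
A3: 1 transaction
A4: 1 transaction

Answer: 1,3,1,1; total 6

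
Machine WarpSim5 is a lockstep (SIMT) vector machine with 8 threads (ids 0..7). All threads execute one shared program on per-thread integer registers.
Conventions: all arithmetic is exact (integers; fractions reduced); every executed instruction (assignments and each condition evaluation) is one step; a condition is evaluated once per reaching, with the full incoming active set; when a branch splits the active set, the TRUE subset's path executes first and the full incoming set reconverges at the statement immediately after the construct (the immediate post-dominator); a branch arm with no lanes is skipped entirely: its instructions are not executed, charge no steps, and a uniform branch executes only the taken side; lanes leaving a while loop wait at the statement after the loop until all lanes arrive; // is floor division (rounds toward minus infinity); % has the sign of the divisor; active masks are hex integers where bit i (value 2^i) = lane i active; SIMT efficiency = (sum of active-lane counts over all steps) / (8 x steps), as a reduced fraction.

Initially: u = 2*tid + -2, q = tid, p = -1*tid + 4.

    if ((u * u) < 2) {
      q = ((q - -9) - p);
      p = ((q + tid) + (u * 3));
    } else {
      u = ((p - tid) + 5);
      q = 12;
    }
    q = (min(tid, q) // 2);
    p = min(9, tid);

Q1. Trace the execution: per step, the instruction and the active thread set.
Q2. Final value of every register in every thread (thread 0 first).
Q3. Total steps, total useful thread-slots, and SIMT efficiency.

step 0: eval ((u * u) < 2)           0xff
step 1: q <- ((q - -9) - p)          0x02
step 2: p <- ((q + tid) + (u * 3))   0x02
step 3: u <- ((p - tid) + 5)         0xfd
step 4: q <- 12                      0xfd
step 5: q <- (min(tid, q) // 2)      0xff
step 6: p <- min(9, tid)             0xff

Answer: 7 steps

u: 9,0,5,3,1,-1,-3,-5
q: 0,0,1,1,2,2,3,3
p: 0,1,2,3,4,5,6,7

steps = 7; useful = 40; efficiency = 40/56 = 5/7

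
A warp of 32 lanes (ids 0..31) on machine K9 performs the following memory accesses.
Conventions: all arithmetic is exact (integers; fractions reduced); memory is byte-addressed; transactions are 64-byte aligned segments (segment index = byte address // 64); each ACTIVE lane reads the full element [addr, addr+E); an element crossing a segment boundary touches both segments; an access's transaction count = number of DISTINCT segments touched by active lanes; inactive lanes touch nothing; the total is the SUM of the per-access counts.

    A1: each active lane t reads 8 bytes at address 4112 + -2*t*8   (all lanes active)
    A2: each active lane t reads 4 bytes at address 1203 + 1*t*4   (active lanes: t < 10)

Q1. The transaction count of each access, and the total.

A1: 9 transactions
A2: 2 transactions

Answer: 9,2; total 11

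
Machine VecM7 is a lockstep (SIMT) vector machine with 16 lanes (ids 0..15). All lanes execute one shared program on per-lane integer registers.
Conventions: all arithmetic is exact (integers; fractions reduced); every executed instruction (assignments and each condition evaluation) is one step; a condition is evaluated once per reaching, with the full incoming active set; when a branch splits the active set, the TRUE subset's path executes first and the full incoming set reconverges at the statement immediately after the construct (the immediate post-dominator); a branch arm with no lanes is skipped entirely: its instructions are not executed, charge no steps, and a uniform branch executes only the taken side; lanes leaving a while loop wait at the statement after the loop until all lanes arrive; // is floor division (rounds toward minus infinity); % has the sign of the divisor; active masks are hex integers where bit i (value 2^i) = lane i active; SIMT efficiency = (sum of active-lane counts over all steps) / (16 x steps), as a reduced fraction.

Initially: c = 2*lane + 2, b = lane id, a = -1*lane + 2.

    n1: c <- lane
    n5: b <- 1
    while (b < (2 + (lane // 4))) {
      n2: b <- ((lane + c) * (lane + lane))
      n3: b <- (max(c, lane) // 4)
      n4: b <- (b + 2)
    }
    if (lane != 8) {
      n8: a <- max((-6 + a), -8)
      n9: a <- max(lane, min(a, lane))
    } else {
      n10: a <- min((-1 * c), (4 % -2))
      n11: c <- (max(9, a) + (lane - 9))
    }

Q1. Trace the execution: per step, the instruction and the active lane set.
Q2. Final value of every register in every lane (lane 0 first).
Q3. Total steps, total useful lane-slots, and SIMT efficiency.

step 0: c <- lane                    0xffff
step 1: b <- 1                       0xffff
step 2: eval (b < (2 + (lane // 4))) 0xffff
step 3: b <- ((lane + c) * (lane + lane)) 0xffff
step 4: b <- (max(c, lane) // 4)     0xffff
step 5: b <- (b + 2)                 0xffff
step 6: eval (b < (2 + (lane // 4))) 0xffff
step 7: eval (lane != 8)             0xffff
step 8: a <- max((-6 + a), -8)       0xfeff
step 9: a <- max(lane, min(a, lane)) 0xfeff
step 10: a <- min((-1 * c), (4 % -2)) 0x0100
step 11: c <- (max(9, a) + (lane - 9)) 0x0100

Answer: 12 steps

c: 0,1,2,3,4,5,6,7,8,9,10,11,12,13,14,15
b: 2,2,2,2,3,3,3,3,4,4,4,4,5,5,5,5
a: 0,1,2,3,4,5,6,7,-8,9,10,11,12,13,14,15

steps = 12; useful = 160; efficiency = 160/192 = 5/6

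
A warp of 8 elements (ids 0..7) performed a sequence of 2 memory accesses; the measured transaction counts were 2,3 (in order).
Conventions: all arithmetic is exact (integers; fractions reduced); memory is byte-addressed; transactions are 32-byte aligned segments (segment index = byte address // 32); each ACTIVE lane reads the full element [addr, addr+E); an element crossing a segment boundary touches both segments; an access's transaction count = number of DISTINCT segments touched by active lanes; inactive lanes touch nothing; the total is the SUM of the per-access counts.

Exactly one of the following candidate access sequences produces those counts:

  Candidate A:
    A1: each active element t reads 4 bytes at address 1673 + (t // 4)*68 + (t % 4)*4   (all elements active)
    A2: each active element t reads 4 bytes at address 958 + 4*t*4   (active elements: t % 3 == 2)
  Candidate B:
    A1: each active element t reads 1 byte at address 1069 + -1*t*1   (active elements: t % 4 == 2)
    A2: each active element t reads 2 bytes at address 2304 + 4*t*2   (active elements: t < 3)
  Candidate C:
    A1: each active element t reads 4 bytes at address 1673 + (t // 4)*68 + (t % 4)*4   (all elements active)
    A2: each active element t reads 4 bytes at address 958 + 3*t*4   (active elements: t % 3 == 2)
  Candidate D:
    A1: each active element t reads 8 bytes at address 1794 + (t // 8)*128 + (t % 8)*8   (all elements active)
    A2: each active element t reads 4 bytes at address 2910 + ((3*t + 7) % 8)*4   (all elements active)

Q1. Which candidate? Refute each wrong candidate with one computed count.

B: A1 gives 1 transaction, not 2
C: A2 gives 2 transactions, not 3
D: A1 gives 3 transactions, not 2
A: all counts match (2,3)

Answer: A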